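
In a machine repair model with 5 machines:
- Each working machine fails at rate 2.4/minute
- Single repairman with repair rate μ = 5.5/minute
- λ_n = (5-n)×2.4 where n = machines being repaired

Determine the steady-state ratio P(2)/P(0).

P(2)/P(0) = ∏_{i=0}^{2-1} λ_i/μ_{i+1}
= (5-0)×2.4/5.5 × (5-1)×2.4/5.5
= 3.8083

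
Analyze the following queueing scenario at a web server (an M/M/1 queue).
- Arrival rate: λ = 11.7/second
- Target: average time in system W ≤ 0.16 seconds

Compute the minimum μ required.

For M/M/1: W = 1/(μ-λ)
Need W ≤ 0.16, so 1/(μ-λ) ≤ 0.16
μ - λ ≥ 1/0.16 = 6.2500
μ ≥ 11.7 + 6.2500 = 17.9500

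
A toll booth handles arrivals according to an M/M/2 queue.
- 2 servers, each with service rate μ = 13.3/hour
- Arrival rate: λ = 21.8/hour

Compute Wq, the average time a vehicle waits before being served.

Traffic intensity: ρ = λ/(cμ) = 21.8/(2×13.3) = 0.8195
Since ρ = 0.8195 < 1, system is stable.
Offered load a = λ/μ = cρ = 21.8/13.3 = 1.6391
P₀ = [ Σₙ₌₀^1 aⁿ/n! + a^2/(2!(1-ρ)) ]⁻¹
Σ = a^0/0! + a^1/1! = 1.0000 + 1.6391 = 2.6391
a^2/(2!(1-ρ)) = 2.6866/(2 × 0.18045) = 7.4442
P₀ = 1/(2.6391 + 7.4442) = 0.09917
Lq = P₀·a^2·ρ / (2!(1-ρ)²) = 0.0991736 × 2.68664 × 0.819549 / (2 × 0.0325626) = 3.3530
Wq = Lq/λ = 3.3530/21.8 = 0.1538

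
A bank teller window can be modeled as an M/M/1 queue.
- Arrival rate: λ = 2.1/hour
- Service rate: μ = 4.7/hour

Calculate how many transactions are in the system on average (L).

ρ = λ/μ = 2.1/4.7 = 0.4468
For M/M/1: L = λ/(μ-λ)
L = 2.1/(4.7-2.1) = 2.1/2.60
L = 0.8077 transactions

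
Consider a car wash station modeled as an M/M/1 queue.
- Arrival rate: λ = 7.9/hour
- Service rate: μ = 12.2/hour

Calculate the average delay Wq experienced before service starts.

First, compute utilization: ρ = λ/μ = 7.9/12.2 = 0.6475
For M/M/1: Wq = λ/(μ(μ-λ))
Wq = 7.9/(12.2 × (12.2-7.9))
Wq = 7.9/(12.2 × 4.30)
Wq = 0.1506 hours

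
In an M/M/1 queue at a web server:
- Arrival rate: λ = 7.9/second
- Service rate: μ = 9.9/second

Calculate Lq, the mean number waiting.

ρ = λ/μ = 7.9/9.9 = 0.7980
For M/M/1: Lq = λ²/(μ(μ-λ))
Lq = 62.41/(9.9 × 2.00)
Lq = 3.1520 requests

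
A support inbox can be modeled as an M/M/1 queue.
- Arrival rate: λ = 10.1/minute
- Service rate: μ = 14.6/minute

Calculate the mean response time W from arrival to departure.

First, compute utilization: ρ = λ/μ = 10.1/14.6 = 0.6918
For M/M/1: W = 1/(μ-λ)
W = 1/(14.6-10.1) = 1/4.50
W = 0.2222 minutes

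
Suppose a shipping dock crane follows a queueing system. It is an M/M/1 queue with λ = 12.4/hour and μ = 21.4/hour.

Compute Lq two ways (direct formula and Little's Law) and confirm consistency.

Method 1 (direct): Lq = λ²/(μ(μ-λ)) = 153.76/(21.4 × 9.00) = 0.7983

Method 2 (Little's Law):
W = 1/(μ-λ) = 1/9.00 = 0.11111
Wq = W - 1/μ = 0.11111 - 0.046729 = 0.06438
Lq = λWq = 12.4 × 0.06438 = 0.7983 ✔ (matches Method 1)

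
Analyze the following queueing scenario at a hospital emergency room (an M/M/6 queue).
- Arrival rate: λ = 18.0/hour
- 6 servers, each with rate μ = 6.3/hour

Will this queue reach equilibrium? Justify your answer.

Stability requires ρ = λ/(cμ) < 1
ρ = 18.0/(6 × 6.3) = 18.0/37.80 = 0.4762
Since 0.4762 < 1, the system is STABLE.
The servers are busy 47.62% of the time.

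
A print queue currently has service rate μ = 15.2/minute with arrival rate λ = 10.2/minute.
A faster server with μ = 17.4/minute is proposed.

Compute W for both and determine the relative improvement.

System 1: ρ₁ = 10.2/15.2 = 0.6711, W₁ = 1/(15.2-10.2) = 0.200000
System 2: ρ₂ = 10.2/17.4 = 0.5862, W₂ = 1/(17.4-10.2) = 0.138889
Improvement: (W₁-W₂)/W₁ = (0.200000-0.138889)/0.200000 = 30.56%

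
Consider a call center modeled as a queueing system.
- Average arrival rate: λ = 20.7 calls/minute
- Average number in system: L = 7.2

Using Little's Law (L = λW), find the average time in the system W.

Little's Law: L = λW, so W = L/λ
W = 7.2/20.7 = 0.3478 minutes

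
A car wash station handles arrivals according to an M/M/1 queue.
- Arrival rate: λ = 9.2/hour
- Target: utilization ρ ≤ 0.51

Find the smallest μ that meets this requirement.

ρ = λ/μ, so μ = λ/ρ
μ ≥ 9.2/0.51 = 18.0392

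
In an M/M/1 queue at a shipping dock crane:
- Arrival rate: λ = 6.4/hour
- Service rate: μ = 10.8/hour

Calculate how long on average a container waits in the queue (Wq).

First, compute utilization: ρ = λ/μ = 6.4/10.8 = 0.5926
For M/M/1: Wq = λ/(μ(μ-λ))
Wq = 6.4/(10.8 × (10.8-6.4))
Wq = 6.4/(10.8 × 4.40)
Wq = 0.1347 hours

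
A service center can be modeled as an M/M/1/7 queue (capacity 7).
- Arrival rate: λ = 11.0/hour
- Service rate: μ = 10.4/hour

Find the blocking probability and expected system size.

ρ = λ/μ = 11.0/10.4 = 1.0577
P₀ = (1-ρ)/(1-ρ^(K+1)) = (1-1.0577)/(1-1.0577^8) = -0.05770/-0.5664 = 0.1019
P_K = P₀×ρ^K = 0.1019 × 1.0577^7 = 0.1019 × 1.4809 = 0.1509
Blocking probability P_7 = 0.1509 (15.09%)
L = ρ[1 - (K+1)ρ^K + Kρ^(K+1)] / [(1-ρ)(1-ρ^(K+1))]
L = 1.0577 × (1 - 8×1.48094 + 7×1.56639) / ((1 - 1.0577) × (1 - 1.56639)) = 3.7935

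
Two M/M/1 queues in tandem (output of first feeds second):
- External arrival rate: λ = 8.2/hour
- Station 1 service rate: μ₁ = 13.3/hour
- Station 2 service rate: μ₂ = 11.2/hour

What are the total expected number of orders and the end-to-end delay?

By Jackson's theorem, each station behaves as independent M/M/1.
Station 1: ρ₁ = 8.2/13.3 = 0.6165, L₁ = ρ₁/(1-ρ₁) = λ/(μ₁-λ) = 8.2/5.10 = 1.60784
Station 2: ρ₂ = 8.2/11.2 = 0.7321, L₂ = ρ₂/(1-ρ₂) = λ/(μ₂-λ) = 8.2/3.00 = 2.73333
Total: L = L₁ + L₂ = 1.60784 + 2.73333 = 4.3412
W = L/λ = 4.3412/8.2 = 0.5294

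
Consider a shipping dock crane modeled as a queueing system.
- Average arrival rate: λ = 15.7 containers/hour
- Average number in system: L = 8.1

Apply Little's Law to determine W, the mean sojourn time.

Little's Law: L = λW, so W = L/λ
W = 8.1/15.7 = 0.5159 hours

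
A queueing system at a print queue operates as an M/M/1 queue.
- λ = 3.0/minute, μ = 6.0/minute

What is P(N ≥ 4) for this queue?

ρ = λ/μ = 3.0/6.0 = 0.5000
P(N ≥ n) = ρⁿ
P(N ≥ 4) = 0.5000^4
P(N ≥ 4) = 0.06250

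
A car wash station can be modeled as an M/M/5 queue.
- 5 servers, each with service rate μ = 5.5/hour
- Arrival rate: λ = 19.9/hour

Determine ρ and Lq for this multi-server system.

Traffic intensity: ρ = λ/(cμ) = 19.9/(5×5.5) = 0.7236
Since ρ = 0.7236 < 1, system is stable.
Offered load a = λ/μ = cρ = 19.9/5.5 = 3.6182
P₀ = [ Σₙ₌₀^4 aⁿ/n! + a^5/(5!(1-ρ)) ]⁻¹
Σ = a^0/0! + a^1/1! + a^2/2! + a^3/3! + a^4/4! = 1.0000 + 3.6182 + 6.5456 + 7.8944 + 7.1409 = 26.1991
a^5/(5!(1-ρ)) = 620.0860/(120 × 0.2763636) = 18.6978
P₀ = 1/(26.1991 + 18.6978) = 0.02227
Lq = P₀·a^5·ρ / (5!(1-ρ)²) = 0.022273 × 620.0860 × 0.72364 / (120 × 0.076377) = 1.0905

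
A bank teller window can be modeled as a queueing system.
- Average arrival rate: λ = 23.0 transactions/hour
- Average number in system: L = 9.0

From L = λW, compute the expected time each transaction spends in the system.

Little's Law: L = λW, so W = L/λ
W = 9.0/23.0 = 0.3913 hours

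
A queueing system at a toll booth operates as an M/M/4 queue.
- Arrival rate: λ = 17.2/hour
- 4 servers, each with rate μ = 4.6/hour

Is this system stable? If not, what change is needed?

Stability requires ρ = λ/(cμ) < 1
ρ = 17.2/(4 × 4.6) = 17.2/18.40 = 0.9348
Since 0.9348 < 1, the system is STABLE.
The servers are busy 93.48% of the time.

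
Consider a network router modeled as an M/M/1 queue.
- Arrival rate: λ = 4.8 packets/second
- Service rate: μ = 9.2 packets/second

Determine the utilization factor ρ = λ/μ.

Server utilization: ρ = λ/μ
ρ = 4.8/9.2 = 0.5217
The server is busy 52.17% of the time.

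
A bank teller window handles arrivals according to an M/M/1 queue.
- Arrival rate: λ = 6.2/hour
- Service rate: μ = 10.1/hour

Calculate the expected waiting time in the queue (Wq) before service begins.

First, compute utilization: ρ = λ/μ = 6.2/10.1 = 0.6139
For M/M/1: Wq = λ/(μ(μ-λ))
Wq = 6.2/(10.1 × (10.1-6.2))
Wq = 6.2/(10.1 × 3.90)
Wq = 0.1574 hours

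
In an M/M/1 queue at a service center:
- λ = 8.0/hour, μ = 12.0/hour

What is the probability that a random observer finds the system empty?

ρ = λ/μ = 8.0/12.0 = 0.6667
P(0) = 1 - ρ = 1 - 0.6667 = 0.3333
The server is idle 33.33% of the time.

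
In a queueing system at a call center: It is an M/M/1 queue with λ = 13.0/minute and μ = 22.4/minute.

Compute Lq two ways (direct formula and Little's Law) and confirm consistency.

Method 1 (direct): Lq = λ²/(μ(μ-λ)) = 169.00/(22.4 × 9.40) = 0.8026

Method 2 (Little's Law):
W = 1/(μ-λ) = 1/9.40 = 0.10638
Wq = W - 1/μ = 0.10638 - 0.044643 = 0.06174
Lq = λWq = 13.0 × 0.06174 = 0.8026 ✔ (matches Method 1)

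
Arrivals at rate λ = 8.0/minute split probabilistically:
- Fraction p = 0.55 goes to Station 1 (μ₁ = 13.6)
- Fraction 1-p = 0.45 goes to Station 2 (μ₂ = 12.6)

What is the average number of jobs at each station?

Effective rates: λ₁ = 8.0×0.55 = 4.4, λ₂ = 8.0×0.45 = 3.6
Station 1: ρ₁ = 4.4/13.6 = 0.32353, L₁ = ρ₁/(1-ρ₁) = 0.32353/(1-0.32353) = 0.4783
Station 2: ρ₂ = 3.6/12.6 = 0.2857, L₂ = ρ₂/(1-ρ₂) = 0.2857/(1-0.2857) = 0.4000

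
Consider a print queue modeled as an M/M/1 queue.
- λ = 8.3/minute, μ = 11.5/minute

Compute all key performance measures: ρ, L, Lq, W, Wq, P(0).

Step 1: ρ = λ/μ = 8.3/11.5 = 0.7217
Step 2: L = λ/(μ-λ) = 8.3/3.20 = 2.5938
Step 3: Lq = λ²/(μ(μ-λ)) = 68.89/(11.5×3.20) = 1.8720
Step 4: W = 1/(μ-λ) = 1/3.20 = 0.3125
Step 5: Wq = λ/(μ(μ-λ)) = 8.3/(11.5×3.20) = 0.2255
Step 6: P(0) = 1-ρ = 0.2783
Verify: L = λW = 8.3×0.3125 = 2.5938 ✔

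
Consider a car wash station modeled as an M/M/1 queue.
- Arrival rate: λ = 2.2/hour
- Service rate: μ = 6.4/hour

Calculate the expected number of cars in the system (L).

ρ = λ/μ = 2.2/6.4 = 0.3438
For M/M/1: L = λ/(μ-λ)
L = 2.2/(6.4-2.2) = 2.2/4.20
L = 0.5238 cars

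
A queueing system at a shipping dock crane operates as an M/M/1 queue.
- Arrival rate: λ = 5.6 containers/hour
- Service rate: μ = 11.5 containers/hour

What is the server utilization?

Server utilization: ρ = λ/μ
ρ = 5.6/11.5 = 0.4870
The server is busy 48.70% of the time.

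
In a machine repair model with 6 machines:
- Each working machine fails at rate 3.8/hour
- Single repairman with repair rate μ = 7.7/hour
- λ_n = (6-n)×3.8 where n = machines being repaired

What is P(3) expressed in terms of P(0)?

P(3)/P(0) = ∏_{i=0}^{3-1} λ_i/μ_{i+1}
= (6-0)×3.8/7.7 × (6-1)×3.8/7.7 × (6-2)×3.8/7.7
= 14.4231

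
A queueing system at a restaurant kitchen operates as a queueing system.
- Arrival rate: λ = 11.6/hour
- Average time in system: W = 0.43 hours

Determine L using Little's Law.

Little's Law: L = λW
L = 11.6 × 0.43 = 4.9880 orders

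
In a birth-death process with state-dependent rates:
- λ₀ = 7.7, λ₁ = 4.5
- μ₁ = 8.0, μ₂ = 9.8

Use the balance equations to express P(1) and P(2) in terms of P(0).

Balance equations:
State 0: λ₀P₀ = μ₁P₁ → P₁ = (λ₀/μ₁)P₀ = (7.7/8.0)P₀ = 0.9625P₀
State 1: P₂ = (λ₀λ₁)/(μ₁μ₂)P₀ = (7.7×4.5)/(8.0×9.8)P₀ = 0.4420P₀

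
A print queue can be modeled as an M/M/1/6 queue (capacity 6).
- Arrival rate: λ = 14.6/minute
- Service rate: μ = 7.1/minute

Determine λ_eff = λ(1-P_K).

ρ = λ/μ = 14.6/7.1 = 2.05634
P₀ = (1-ρ)/(1-ρ^(K+1)) = (1-2.05634)/(1-2.05634^7) = -1.0563/-154.4764 = 0.006838
P_K = P₀×ρ^K = 0.006838 × 2.05634^6 = 0.006838 × 75.6083 = 0.5170
λ_eff = λ(1-P_K) = 14.6 × (1 - 0.517024) = 14.6 × 0.482976 = 7.0514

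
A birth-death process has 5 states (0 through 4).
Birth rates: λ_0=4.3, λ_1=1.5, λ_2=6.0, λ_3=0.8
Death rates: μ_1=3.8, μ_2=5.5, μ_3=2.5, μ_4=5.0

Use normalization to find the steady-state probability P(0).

Ratios P(n)/P(0) = (λ₀···λₙ₋₁)/(μ₁···μₙ):
P(1)/P(0) = (4.3)/(3.8) = 1.1316
P(2)/P(0) = (4.3×1.5)/(3.8×5.5) = 0.3086
P(3)/P(0) = (4.3×1.5×6.0)/(3.8×5.5×2.5) = 0.7407
P(4)/P(0) = (4.3×1.5×6.0×0.8)/(3.8×5.5×2.5×5.0) = 0.1185

Normalization: ∑ P(n) = 1
P(0) × (1.0000 + 1.1316 + 0.3086 + 0.7407 + 0.1185) = 1
P(0) × 3.2994 = 1
P(0) = 1/3.2994 = 0.3031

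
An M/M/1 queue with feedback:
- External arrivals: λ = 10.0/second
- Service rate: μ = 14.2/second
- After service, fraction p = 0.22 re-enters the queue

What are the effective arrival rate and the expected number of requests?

Effective arrival rate: λ_eff = λ/(1-p) = 10.0/(1-0.22) = 10.0/0.78 = 12.82051
ρ = λ_eff/μ = 12.82051/14.2 = 0.902853
L = ρ/(1-ρ) = 0.902853/(1-0.902853) = 9.2937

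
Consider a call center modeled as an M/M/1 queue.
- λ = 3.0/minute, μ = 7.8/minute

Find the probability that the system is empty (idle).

ρ = λ/μ = 3.0/7.8 = 0.3846
P(0) = 1 - ρ = 1 - 0.3846 = 0.6154
The server is idle 61.54% of the time.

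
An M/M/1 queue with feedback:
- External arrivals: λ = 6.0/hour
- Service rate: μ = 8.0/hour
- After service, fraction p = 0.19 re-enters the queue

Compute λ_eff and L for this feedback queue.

Effective arrival rate: λ_eff = λ/(1-p) = 6.0/(1-0.19) = 6.0/0.81 = 7.40741
ρ = λ_eff/μ = 7.40741/8.0 = 0.925926
L = ρ/(1-ρ) = 0.925926/(1-0.925926) = 12.5000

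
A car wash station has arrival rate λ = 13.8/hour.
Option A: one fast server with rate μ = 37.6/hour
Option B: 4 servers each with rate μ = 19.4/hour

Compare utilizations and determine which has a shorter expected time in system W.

Option A: single server μ = 37.6 (M/M/1)
  ρ_A = 13.8/37.6 = 0.3670
  W_A = 1/(μ-λ) = 1/(37.6-13.8) = 1/23.80 = 0.04202

Option B: 4 servers μ = 19.4 (M/M/4)
  ρ_B = λ/(cμ) = 13.8/(4×19.4) = 0.1778
  Offered load a = λ/μ = cρ = 13.8/19.4 = 0.7113
  P₀ = [ Σₙ₌₀^3 aⁿ/n! + a^4/(4!(1-ρ)) ]⁻¹
  Σ = a^0/0! + a^1/1! + a^2/2! + a^3/3! = 1.0000 + 0.7113 + 0.2530 + 0.05999 = 2.0243
  a^4/(4!(1-ρ)) = 0.25604/(24 × 0.82216) = 0.01298
  P₀ = 1/(2.02433 + 0.0129760) = 0.4908
  Lq = P₀·a^4·ρ / (4!(1-ρ)²) = 0.49084 × 0.25604 × 0.17784 / (24 × 0.67596) = 0.001378
  Wq_B = Lq/λ = 0.0013777/13.8 = 0.00009983
  W_B = Wq_B + 1/μ = 0.00009983 + 0.05155 = 0.05165

Since W_A = 0.04202 < W_B = 0.05165, Option A (single fast server) has the shorter time in system.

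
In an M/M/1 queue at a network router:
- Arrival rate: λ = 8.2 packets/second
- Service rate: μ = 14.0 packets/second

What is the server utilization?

Server utilization: ρ = λ/μ
ρ = 8.2/14.0 = 0.5857
The server is busy 58.57% of the time.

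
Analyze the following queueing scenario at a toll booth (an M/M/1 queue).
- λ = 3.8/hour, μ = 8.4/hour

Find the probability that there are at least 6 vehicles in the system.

ρ = λ/μ = 3.8/8.4 = 0.45238
P(N ≥ n) = ρⁿ
P(N ≥ 6) = 0.45238^6
P(N ≥ 6) = 0.008571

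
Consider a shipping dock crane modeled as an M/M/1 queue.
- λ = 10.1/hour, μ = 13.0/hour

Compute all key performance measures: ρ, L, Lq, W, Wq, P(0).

Step 1: ρ = λ/μ = 10.1/13.0 = 0.7769
Step 2: L = λ/(μ-λ) = 10.1/2.90 = 3.4828
Step 3: Lq = λ²/(μ(μ-λ)) = 102.01/(13.0×2.90) = 2.7058
Step 4: W = 1/(μ-λ) = 1/2.90 = 0.34483
Step 5: Wq = λ/(μ(μ-λ)) = 10.1/(13.0×2.90) = 0.2679
Step 6: P(0) = 1-ρ = 0.2231
Verify: L = λW = 10.1×0.34483 = 3.4828 ✔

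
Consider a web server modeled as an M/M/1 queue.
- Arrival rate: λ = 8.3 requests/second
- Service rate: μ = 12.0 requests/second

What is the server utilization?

Server utilization: ρ = λ/μ
ρ = 8.3/12.0 = 0.6917
The server is busy 69.17% of the time.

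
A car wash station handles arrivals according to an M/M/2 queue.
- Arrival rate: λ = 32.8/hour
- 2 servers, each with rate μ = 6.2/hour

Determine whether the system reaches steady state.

Stability requires ρ = λ/(cμ) < 1
ρ = 32.8/(2 × 6.2) = 32.8/12.40 = 2.6452
Since 2.6452 ≥ 1, the system is UNSTABLE.
Need c > λ/μ = 32.8/6.2 = 5.29.
Minimum servers needed: c = 6.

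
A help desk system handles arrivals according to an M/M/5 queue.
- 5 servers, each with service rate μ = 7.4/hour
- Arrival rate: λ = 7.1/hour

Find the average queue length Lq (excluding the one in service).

Traffic intensity: ρ = λ/(cμ) = 7.1/(5×7.4) = 0.1919
Since ρ = 0.1919 < 1, system is stable.
Offered load a = λ/μ = cρ = 7.1/7.4 = 0.9595
P₀ = [ Σₙ₌₀^4 aⁿ/n! + a^5/(5!(1-ρ)) ]⁻¹
Σ = a^0/0! + a^1/1! + a^2/2! + a^3/3! + a^4/4! = 1.0000 + 0.9595 + 0.4603 + 0.1472 + 0.03531 = 2.6023
a^5/(5!(1-ρ)) = 0.8131/(120 × 0.8081) = 0.008385
P₀ = 1/(2.6023 + 0.008385) = 0.3830
Lq = P₀·a^5·ρ / (5!(1-ρ)²) = 0.3830 × 0.8131 × 0.1919 / (120 × 0.6530) = 0.0007626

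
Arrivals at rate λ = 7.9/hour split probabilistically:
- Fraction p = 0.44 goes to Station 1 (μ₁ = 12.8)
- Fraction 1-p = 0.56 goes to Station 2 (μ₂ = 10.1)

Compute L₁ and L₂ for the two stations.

Effective rates: λ₁ = 7.9×0.44 = 3.476, λ₂ = 7.9×0.56 = 4.424
Station 1: ρ₁ = 3.476/12.8 = 0.27156, L₁ = ρ₁/(1-ρ₁) = 0.27156/(1-0.27156) = 0.3728
Station 2: ρ₂ = 4.424/10.1 = 0.4380, L₂ = ρ₂/(1-ρ₂) = 0.4380/(1-0.4380) = 0.7794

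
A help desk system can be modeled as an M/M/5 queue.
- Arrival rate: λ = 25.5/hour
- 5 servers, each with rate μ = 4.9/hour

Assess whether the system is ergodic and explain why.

Stability requires ρ = λ/(cμ) < 1
ρ = 25.5/(5 × 4.9) = 25.5/24.50 = 1.0408
Since 1.0408 ≥ 1, the system is UNSTABLE.
Need c > λ/μ = 25.5/4.9 = 5.20.
Minimum servers needed: c = 6.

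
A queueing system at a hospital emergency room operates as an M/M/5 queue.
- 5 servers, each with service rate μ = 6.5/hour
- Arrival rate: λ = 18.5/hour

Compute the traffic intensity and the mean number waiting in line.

Traffic intensity: ρ = λ/(cμ) = 18.5/(5×6.5) = 0.5692
Since ρ = 0.5692 < 1, system is stable.
Offered load a = λ/μ = cρ = 18.5/6.5 = 2.8462
P₀ = [ Σₙ₌₀^4 aⁿ/n! + a^5/(5!(1-ρ)) ]⁻¹
Σ = a^0/0! + a^1/1! + a^2/2! + a^3/3! + a^4/4! = 1.0000 + 2.8462 + 4.0503 + 3.8426 + 2.7341 = 14.4732
a^5/(5!(1-ρ)) = 186.7634/(120 × 0.43077) = 3.6130
P₀ = 1/(14.4732 + 3.6130) = 0.05529
Lq = P₀·a^5·ρ / (5!(1-ρ)²) = 0.055291 × 186.7634 × 0.56923 / (120 × 0.18556) = 0.2640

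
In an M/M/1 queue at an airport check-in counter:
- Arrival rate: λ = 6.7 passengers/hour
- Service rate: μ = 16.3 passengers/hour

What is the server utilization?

Server utilization: ρ = λ/μ
ρ = 6.7/16.3 = 0.4110
The server is busy 41.10% of the time.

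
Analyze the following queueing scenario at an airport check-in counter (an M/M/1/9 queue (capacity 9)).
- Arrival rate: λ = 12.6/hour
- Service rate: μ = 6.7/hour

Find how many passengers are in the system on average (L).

ρ = λ/μ = 12.6/6.7 = 1.8806
P₀ = (1-ρ)/(1-ρ^(K+1)) = (1-1.8806)/(1-1.8806^10) = -0.8806/-552.3046 = 0.001594
P_K = P₀×ρ^K = 0.0015944 × 1.8806^9 = 0.0015944 × 294.2171 = 0.4691
L = ρ[1 - (K+1)ρ^K + Kρ^(K+1)] / [(1-ρ)(1-ρ^(K+1))]
L = 1.8806 × (1 - 10×294.2171 + 9×553.3046) / ((1 - 1.8806) × (1 - 553.3046)) = 7.8825 passengers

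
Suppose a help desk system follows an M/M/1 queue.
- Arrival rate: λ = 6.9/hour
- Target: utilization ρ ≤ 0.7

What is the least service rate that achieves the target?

ρ = λ/μ, so μ = λ/ρ
μ ≥ 6.9/0.7 = 9.8571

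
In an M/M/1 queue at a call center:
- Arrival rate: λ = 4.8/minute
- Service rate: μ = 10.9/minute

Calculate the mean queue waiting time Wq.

First, compute utilization: ρ = λ/μ = 4.8/10.9 = 0.4404
For M/M/1: Wq = λ/(μ(μ-λ))
Wq = 4.8/(10.9 × (10.9-4.8))
Wq = 4.8/(10.9 × 6.10)
Wq = 0.07219 minutes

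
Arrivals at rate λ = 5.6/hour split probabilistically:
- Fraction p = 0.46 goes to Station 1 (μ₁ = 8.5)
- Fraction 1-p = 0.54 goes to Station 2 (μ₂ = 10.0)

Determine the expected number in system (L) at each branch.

Effective rates: λ₁ = 5.6×0.46 = 2.576, λ₂ = 5.6×0.54 = 3.024
Station 1: ρ₁ = 2.576/8.5 = 0.30306, L₁ = ρ₁/(1-ρ₁) = 0.30306/(1-0.30306) = 0.4348
Station 2: ρ₂ = 3.024/10.0 = 0.3024, L₂ = ρ₂/(1-ρ₂) = 0.3024/(1-0.3024) = 0.4335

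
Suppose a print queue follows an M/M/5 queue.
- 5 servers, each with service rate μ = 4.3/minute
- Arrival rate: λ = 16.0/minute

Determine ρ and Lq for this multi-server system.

Traffic intensity: ρ = λ/(cμ) = 16.0/(5×4.3) = 0.7442
Since ρ = 0.7442 < 1, system is stable.
Offered load a = λ/μ = cρ = 16.0/4.3 = 3.7209
P₀ = [ Σₙ₌₀^4 aⁿ/n! + a^5/(5!(1-ρ)) ]⁻¹
Σ = a^0/0! + a^1/1! + a^2/2! + a^3/3! + a^4/4! = 1.0000 + 3.7209 + 6.9227 + 8.5862 + 7.9872 = 28.2170
a^5/(5!(1-ρ)) = 713.2760/(120 × 0.255814) = 23.2355
P₀ = 1/(28.2170 + 23.2355) = 0.01944
Lq = P₀·a^5·ρ / (5!(1-ρ)²) = 0.019435 × 713.2760 × 0.74419 / (120 × 0.065441) = 1.3137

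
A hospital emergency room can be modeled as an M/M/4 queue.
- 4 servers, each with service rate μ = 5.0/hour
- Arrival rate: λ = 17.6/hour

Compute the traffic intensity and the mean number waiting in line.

Traffic intensity: ρ = λ/(cμ) = 17.6/(4×5.0) = 0.8800
Since ρ = 0.8800 < 1, system is stable.
Offered load a = λ/μ = cρ = 17.6/5.0 = 3.5200
P₀ = [ Σₙ₌₀^3 aⁿ/n! + a^4/(4!(1-ρ)) ]⁻¹
Σ = a^0/0! + a^1/1! + a^2/2! + a^3/3! = 1.0000 + 3.5200 + 6.1952 + 7.2690 = 17.9842
a^4/(4!(1-ρ)) = 153.52201/(24 × 0.12000000) = 53.3063
P₀ = 1/(17.9842 + 53.3063) = 0.01403
Lq = P₀·a^4·ρ / (4!(1-ρ)²) = 0.0140271 × 153.5220 × 0.880000 / (24 × 0.0144000) = 5.4834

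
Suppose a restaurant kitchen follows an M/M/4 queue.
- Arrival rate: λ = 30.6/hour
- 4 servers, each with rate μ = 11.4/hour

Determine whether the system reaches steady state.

Stability requires ρ = λ/(cμ) < 1
ρ = 30.6/(4 × 11.4) = 30.6/45.60 = 0.6711
Since 0.6711 < 1, the system is STABLE.
The servers are busy 67.11% of the time.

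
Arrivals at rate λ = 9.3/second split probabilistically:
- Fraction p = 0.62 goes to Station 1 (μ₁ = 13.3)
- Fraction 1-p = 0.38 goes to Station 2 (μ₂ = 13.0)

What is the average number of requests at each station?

Effective rates: λ₁ = 9.3×0.62 = 5.766, λ₂ = 9.3×0.38 = 3.534
Station 1: ρ₁ = 5.766/13.3 = 0.43353, L₁ = ρ₁/(1-ρ₁) = 0.43353/(1-0.43353) = 0.7653
Station 2: ρ₂ = 3.534/13.0 = 0.27185, L₂ = ρ₂/(1-ρ₂) = 0.27185/(1-0.27185) = 0.3733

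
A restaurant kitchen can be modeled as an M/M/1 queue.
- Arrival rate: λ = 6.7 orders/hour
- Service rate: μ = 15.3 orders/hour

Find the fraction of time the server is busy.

Server utilization: ρ = λ/μ
ρ = 6.7/15.3 = 0.4379
The server is busy 43.79% of the time.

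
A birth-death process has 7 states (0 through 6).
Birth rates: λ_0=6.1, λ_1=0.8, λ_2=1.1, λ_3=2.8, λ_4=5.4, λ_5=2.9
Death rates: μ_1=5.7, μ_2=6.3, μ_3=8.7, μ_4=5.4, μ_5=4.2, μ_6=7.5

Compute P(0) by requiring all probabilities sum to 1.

Ratios P(n)/P(0) = (λ₀···λₙ₋₁)/(μ₁···μₙ):
P(1)/P(0) = (6.1)/(5.7) = 1.070175
P(2)/P(0) = (6.1×0.8)/(5.7×6.3) = 0.1358953
P(3)/P(0) = (6.1×0.8×1.1)/(5.7×6.3×8.7) = 0.01718216
P(4)/P(0) = (6.1×0.8×1.1×2.8)/(5.7×6.3×8.7×5.4) = 0.008909270
P(5)/P(0) = (6.1×0.8×1.1×2.8×5.4)/(5.7×6.3×8.7×5.4×4.2) = 0.01145478
P(6)/P(0) = (6.1×0.8×1.1×2.8×5.4×2.9)/(5.7×6.3×8.7×5.4×4.2×7.5) = 0.004429180

Normalization: ∑ P(n) = 1
P(0) × (1.000000 + 1.070175 + 0.1358953 + 0.01718216 + 0.008909270 + 0.01145478 + 0.004429180) = 1
P(0) × 2.2480 = 1
P(0) = 1/2.2480 = 0.4448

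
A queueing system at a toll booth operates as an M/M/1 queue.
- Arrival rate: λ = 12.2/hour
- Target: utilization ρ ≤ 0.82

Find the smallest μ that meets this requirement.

ρ = λ/μ, so μ = λ/ρ
μ ≥ 12.2/0.82 = 14.8780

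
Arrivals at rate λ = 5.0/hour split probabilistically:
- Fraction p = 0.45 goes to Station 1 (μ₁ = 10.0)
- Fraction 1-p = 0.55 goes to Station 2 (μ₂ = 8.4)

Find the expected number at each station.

Effective rates: λ₁ = 5.0×0.45 = 2.25, λ₂ = 5.0×0.55 = 2.75
Station 1: ρ₁ = 2.25/10.0 = 0.2250, L₁ = ρ₁/(1-ρ₁) = 0.2250/(1-0.2250) = 0.2903
Station 2: ρ₂ = 2.75/8.4 = 0.32738, L₂ = ρ₂/(1-ρ₂) = 0.32738/(1-0.32738) = 0.4867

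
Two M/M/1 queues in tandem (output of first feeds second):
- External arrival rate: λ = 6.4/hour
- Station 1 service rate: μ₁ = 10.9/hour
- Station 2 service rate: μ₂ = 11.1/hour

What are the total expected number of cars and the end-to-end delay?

By Jackson's theorem, each station behaves as independent M/M/1.
Station 1: ρ₁ = 6.4/10.9 = 0.5872, L₁ = ρ₁/(1-ρ₁) = λ/(μ₁-λ) = 6.4/4.50 = 1.4222
Station 2: ρ₂ = 6.4/11.1 = 0.5766, L₂ = ρ₂/(1-ρ₂) = λ/(μ₂-λ) = 6.4/4.70 = 1.3617
Total: L = L₁ + L₂ = 1.4222 + 1.3617 = 2.7839
W = L/λ = 2.7839/6.4 = 0.4350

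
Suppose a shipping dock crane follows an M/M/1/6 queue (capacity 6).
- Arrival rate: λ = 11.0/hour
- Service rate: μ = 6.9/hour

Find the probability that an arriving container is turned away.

ρ = λ/μ = 11.0/6.9 = 1.5942
P₀ = (1-ρ)/(1-ρ^(K+1)) = (1-1.5942)/(1-1.5942^7) = -0.5942/-25.1698 = 0.02361
P_K = P₀×ρ^K = 0.023608 × 1.5942^6 = 0.023608 × 16.4156 = 0.3875
Blocking probability = 38.75%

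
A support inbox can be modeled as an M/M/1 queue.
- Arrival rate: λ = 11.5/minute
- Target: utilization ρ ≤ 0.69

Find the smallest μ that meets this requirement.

ρ = λ/μ, so μ = λ/ρ
μ ≥ 11.5/0.69 = 16.6667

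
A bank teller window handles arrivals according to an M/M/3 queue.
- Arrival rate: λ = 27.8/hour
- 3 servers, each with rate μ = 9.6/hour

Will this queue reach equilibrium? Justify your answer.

Stability requires ρ = λ/(cμ) < 1
ρ = 27.8/(3 × 9.6) = 27.8/28.80 = 0.9653
Since 0.9653 < 1, the system is STABLE.
The servers are busy 96.53% of the time.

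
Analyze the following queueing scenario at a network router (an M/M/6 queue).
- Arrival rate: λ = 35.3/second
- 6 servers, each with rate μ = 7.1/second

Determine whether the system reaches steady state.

Stability requires ρ = λ/(cμ) < 1
ρ = 35.3/(6 × 7.1) = 35.3/42.60 = 0.8286
Since 0.8286 < 1, the system is STABLE.
The servers are busy 82.86% of the time.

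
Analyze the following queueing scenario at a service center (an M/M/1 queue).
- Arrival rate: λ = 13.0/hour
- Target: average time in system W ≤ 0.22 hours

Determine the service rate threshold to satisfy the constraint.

For M/M/1: W = 1/(μ-λ)
Need W ≤ 0.22, so 1/(μ-λ) ≤ 0.22
μ - λ ≥ 1/0.22 = 4.5455
μ ≥ 13.0 + 4.5455 = 17.5455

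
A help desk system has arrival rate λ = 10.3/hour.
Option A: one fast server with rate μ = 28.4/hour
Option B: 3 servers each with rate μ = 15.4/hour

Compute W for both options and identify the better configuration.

Option A: single server μ = 28.4 (M/M/1)
  ρ_A = 10.3/28.4 = 0.3627
  W_A = 1/(μ-λ) = 1/(28.4-10.3) = 1/18.10 = 0.05525

Option B: 3 servers μ = 15.4 (M/M/3)
  ρ_B = λ/(cμ) = 10.3/(3×15.4) = 0.2229
  Offered load a = λ/μ = cρ = 10.3/15.4 = 0.6688
  P₀ = [ Σₙ₌₀^2 aⁿ/n! + a^3/(3!(1-ρ)) ]⁻¹
  Σ = a^0/0! + a^1/1! + a^2/2! = 1.0000 + 0.6688 + 0.2237 = 1.8925
  a^3/(3!(1-ρ)) = 0.2992/(6 × 0.7771) = 0.06417
  P₀ = 1/(1.8925 + 0.06417) = 0.5111
  Lq = P₀·a^3·ρ / (3!(1-ρ)²) = 0.511072 × 0.299192 × 0.222944 / (6 × 0.603816) = 0.009410
  Wq_B = Lq/λ = 0.009410/10.3 = 0.0009136
  W_B = Wq_B + 1/μ = 0.0009136 + 0.06494 = 0.06585

Since W_A = 0.05525 < W_B = 0.06585, Option A (single fast server) has the shorter time in system.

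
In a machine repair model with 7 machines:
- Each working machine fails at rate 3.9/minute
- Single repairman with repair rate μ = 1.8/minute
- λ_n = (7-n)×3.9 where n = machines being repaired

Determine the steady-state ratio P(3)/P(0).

P(3)/P(0) = ∏_{i=0}^{3-1} λ_i/μ_{i+1}
= (7-0)×3.9/1.8 × (7-1)×3.9/1.8 × (7-2)×3.9/1.8
= 2135.9722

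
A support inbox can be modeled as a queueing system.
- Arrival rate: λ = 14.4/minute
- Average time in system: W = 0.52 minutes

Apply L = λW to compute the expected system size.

Little's Law: L = λW
L = 14.4 × 0.52 = 7.4880 emails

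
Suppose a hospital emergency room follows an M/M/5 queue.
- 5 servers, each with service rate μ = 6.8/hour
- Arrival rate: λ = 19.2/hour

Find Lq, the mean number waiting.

Traffic intensity: ρ = λ/(cμ) = 19.2/(5×6.8) = 0.5647
Since ρ = 0.5647 < 1, system is stable.
Offered load a = λ/μ = cρ = 19.2/6.8 = 2.8235
P₀ = [ Σₙ₌₀^4 aⁿ/n! + a^5/(5!(1-ρ)) ]⁻¹
Σ = a^0/0! + a^1/1! + a^2/2! + a^3/3! + a^4/4! = 1.0000 + 2.8235 + 3.9862 + 3.7517 + 2.6482 = 14.2096
a^5/(5!(1-ρ)) = 179.4575/(120 × 0.43529) = 3.4356
P₀ = 1/(14.2096 + 3.4356) = 0.05667
Lq = P₀·a^5·ρ / (5!(1-ρ)²) = 0.056673 × 179.4575 × 0.56471 / (120 × 0.18948) = 0.2526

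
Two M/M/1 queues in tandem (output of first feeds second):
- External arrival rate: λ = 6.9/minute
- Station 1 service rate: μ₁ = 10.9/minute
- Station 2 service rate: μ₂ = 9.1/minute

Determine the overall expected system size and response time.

By Jackson's theorem, each station behaves as independent M/M/1.
Station 1: ρ₁ = 6.9/10.9 = 0.6330, L₁ = ρ₁/(1-ρ₁) = λ/(μ₁-λ) = 6.9/4.00 = 1.72500
Station 2: ρ₂ = 6.9/9.1 = 0.7582, L₂ = ρ₂/(1-ρ₂) = λ/(μ₂-λ) = 6.9/2.20 = 3.13636
Total: L = L₁ + L₂ = 1.72500 + 3.13636 = 4.86136
W = L/λ = 4.86136/6.9 = 0.7045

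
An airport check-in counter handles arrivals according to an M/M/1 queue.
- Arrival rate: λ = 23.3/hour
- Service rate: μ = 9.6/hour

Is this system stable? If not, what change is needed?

Stability requires ρ = λ/(cμ) < 1
ρ = 23.3/(1 × 9.6) = 23.3/9.60 = 2.4271
Since 2.4271 ≥ 1, the system is UNSTABLE.
Queue grows without bound. Need μ > λ = 23.3.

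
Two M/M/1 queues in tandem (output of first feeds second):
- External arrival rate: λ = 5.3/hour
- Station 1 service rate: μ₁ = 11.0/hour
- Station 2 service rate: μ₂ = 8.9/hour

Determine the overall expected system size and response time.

By Jackson's theorem, each station behaves as independent M/M/1.
Station 1: ρ₁ = 5.3/11.0 = 0.4818, L₁ = ρ₁/(1-ρ₁) = λ/(μ₁-λ) = 5.3/5.70 = 0.9298
Station 2: ρ₂ = 5.3/8.9 = 0.5955, L₂ = ρ₂/(1-ρ₂) = λ/(μ₂-λ) = 5.3/3.60 = 1.4722
Total: L = L₁ + L₂ = 0.9298 + 1.4722 = 2.4020
W = L/λ = 2.4020/5.3 = 0.4532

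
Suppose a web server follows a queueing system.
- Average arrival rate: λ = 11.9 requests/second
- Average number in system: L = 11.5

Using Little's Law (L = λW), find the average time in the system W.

Little's Law: L = λW, so W = L/λ
W = 11.5/11.9 = 0.9664 seconds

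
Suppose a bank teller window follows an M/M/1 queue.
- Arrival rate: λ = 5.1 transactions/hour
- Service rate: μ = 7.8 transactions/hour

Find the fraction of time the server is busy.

Server utilization: ρ = λ/μ
ρ = 5.1/7.8 = 0.6538
The server is busy 65.38% of the time.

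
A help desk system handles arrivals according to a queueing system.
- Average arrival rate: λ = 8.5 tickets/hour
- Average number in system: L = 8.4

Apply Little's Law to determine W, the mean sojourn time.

Little's Law: L = λW, so W = L/λ
W = 8.4/8.5 = 0.9882 hours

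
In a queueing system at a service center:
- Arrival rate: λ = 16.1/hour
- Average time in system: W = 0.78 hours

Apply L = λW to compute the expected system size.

Little's Law: L = λW
L = 16.1 × 0.78 = 12.5580 customers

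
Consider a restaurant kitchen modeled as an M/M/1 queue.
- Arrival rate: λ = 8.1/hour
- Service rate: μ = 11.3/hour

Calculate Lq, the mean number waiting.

ρ = λ/μ = 8.1/11.3 = 0.7168
For M/M/1: Lq = λ²/(μ(μ-λ))
Lq = 65.61/(11.3 × 3.20)
Lq = 1.8144 orders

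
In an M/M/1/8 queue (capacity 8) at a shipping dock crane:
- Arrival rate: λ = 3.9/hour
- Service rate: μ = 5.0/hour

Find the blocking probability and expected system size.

ρ = λ/μ = 3.9/5.0 = 0.7800
P₀ = (1-ρ)/(1-ρ^(K+1)) = (1-0.7800)/(1-0.7800^9) = 0.2200/0.8931 = 0.2463
P_K = P₀×ρ^K = 0.24632 × 0.7800^8 = 0.24632 × 0.13701 = 0.03375
Blocking probability P_8 = 0.03375 (3.37%)
L = ρ[1 - (K+1)ρ^K + Kρ^(K+1)] / [(1-ρ)(1-ρ^(K+1))]
L = 0.7800 × (1 - 9×0.1370114 + 8×0.1068689) / ((1 - 0.7800) × (1 - 0.1068689)) = 2.4685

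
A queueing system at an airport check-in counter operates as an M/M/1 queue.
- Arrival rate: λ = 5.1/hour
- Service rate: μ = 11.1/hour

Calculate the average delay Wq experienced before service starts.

First, compute utilization: ρ = λ/μ = 5.1/11.1 = 0.4595
For M/M/1: Wq = λ/(μ(μ-λ))
Wq = 5.1/(11.1 × (11.1-5.1))
Wq = 5.1/(11.1 × 6.00)
Wq = 0.07658 hours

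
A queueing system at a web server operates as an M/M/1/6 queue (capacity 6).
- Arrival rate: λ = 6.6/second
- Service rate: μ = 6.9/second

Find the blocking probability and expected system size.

ρ = λ/μ = 6.6/6.9 = 0.95652
P₀ = (1-ρ)/(1-ρ^(K+1)) = (1-0.95652)/(1-0.95652^7) = 0.04348/0.2674 = 0.1626
P_K = P₀×ρ^K = 0.1626 × 0.95652^6 = 0.1626 × 0.7659 = 0.1245
Blocking probability P_6 = 0.1245 (12.45%)
L = ρ[1 - (K+1)ρ^K + Kρ^(K+1)] / [(1-ρ)(1-ρ^(K+1))]
L = 0.95652 × (1 - 7×0.76588635 + 6×0.73258561) / ((1 - 0.95652) × (1 - 0.73258561)) = 2.8225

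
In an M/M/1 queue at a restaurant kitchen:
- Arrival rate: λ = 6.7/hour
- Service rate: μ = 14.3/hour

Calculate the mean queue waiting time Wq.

First, compute utilization: ρ = λ/μ = 6.7/14.3 = 0.4685
For M/M/1: Wq = λ/(μ(μ-λ))
Wq = 6.7/(14.3 × (14.3-6.7))
Wq = 6.7/(14.3 × 7.60)
Wq = 0.06165 hours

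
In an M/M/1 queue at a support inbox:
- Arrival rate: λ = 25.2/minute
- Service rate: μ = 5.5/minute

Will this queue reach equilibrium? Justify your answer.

Stability requires ρ = λ/(cμ) < 1
ρ = 25.2/(1 × 5.5) = 25.2/5.50 = 4.5818
Since 4.5818 ≥ 1, the system is UNSTABLE.
Queue grows without bound. Need μ > λ = 25.2.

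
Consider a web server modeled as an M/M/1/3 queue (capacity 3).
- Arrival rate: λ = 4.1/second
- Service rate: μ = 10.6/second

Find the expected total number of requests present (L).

ρ = λ/μ = 4.1/10.6 = 0.3868
P₀ = (1-ρ)/(1-ρ^(K+1)) = (1-0.3868)/(1-0.3868^4) = 0.61320/0.97762 = 0.6272
P_K = P₀×ρ^K = 0.6272 × 0.3868^3 = 0.6272 × 0.05787 = 0.03630
L = ρ[1 - (K+1)ρ^K + Kρ^(K+1)] / [(1-ρ)(1-ρ^(K+1))]
L = 0.3868 × (1 - 4×0.05787 + 3×0.02238) / ((1 - 0.3868) × (1 - 0.02238)) = 0.5392 requests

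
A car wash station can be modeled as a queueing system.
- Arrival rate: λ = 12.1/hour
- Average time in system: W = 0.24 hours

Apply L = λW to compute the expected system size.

Little's Law: L = λW
L = 12.1 × 0.24 = 2.9040 cars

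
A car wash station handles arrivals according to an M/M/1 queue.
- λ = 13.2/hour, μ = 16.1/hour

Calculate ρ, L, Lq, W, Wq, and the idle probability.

Step 1: ρ = λ/μ = 13.2/16.1 = 0.8199
Step 2: L = λ/(μ-λ) = 13.2/2.90 = 4.5517
Step 3: Lq = λ²/(μ(μ-λ)) = 174.24/(16.1×2.90) = 3.7318
Step 4: W = 1/(μ-λ) = 1/2.90 = 0.344828
Step 5: Wq = λ/(μ(μ-λ)) = 13.2/(16.1×2.90) = 0.2827
Step 6: P(0) = 1-ρ = 0.1801
Verify: L = λW = 13.2×0.344828 = 4.5517 ✔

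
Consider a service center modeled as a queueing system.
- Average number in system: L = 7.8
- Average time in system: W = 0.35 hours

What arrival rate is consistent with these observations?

Little's Law: L = λW, so λ = L/W
λ = 7.8/0.35 = 22.2857 customers/hour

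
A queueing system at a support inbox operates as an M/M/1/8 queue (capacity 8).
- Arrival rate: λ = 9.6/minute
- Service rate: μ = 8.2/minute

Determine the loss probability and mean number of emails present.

ρ = λ/μ = 9.6/8.2 = 1.17073
P₀ = (1-ρ)/(1-ρ^(K+1)) = (1-1.17073)/(1-1.17073^9) = -0.17073/-3.1315 = 0.05452
P_K = P₀×ρ^K = 0.05452 × 1.17073^8 = 0.05452 × 3.5290 = 0.1924
Blocking probability P_8 = 0.1924 (19.24%)
L = ρ[1 - (K+1)ρ^K + Kρ^(K+1)] / [(1-ρ)(1-ρ^(K+1))]
L = 1.17073 × (1 - 9×3.52902 + 8×4.13153) / ((1 - 1.17073) × (1 - 4.13153)) = 5.0168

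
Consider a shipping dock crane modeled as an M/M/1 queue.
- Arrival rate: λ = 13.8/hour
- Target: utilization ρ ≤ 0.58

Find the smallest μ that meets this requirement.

ρ = λ/μ, so μ = λ/ρ
μ ≥ 13.8/0.58 = 23.7931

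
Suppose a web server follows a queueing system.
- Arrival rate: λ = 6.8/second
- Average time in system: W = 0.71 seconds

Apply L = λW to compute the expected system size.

Little's Law: L = λW
L = 6.8 × 0.71 = 4.8280 requests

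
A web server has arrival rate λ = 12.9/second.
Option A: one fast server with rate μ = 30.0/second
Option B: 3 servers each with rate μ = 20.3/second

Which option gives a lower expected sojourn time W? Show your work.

Option A: single server μ = 30.0 (M/M/1)
  ρ_A = 12.9/30.0 = 0.4300
  W_A = 1/(μ-λ) = 1/(30.0-12.9) = 1/17.10 = 0.05848

Option B: 3 servers μ = 20.3 (M/M/3)
  ρ_B = λ/(cμ) = 12.9/(3×20.3) = 0.2118
  Offered load a = λ/μ = cρ = 12.9/20.3 = 0.6355
  P₀ = [ Σₙ₌₀^2 aⁿ/n! + a^3/(3!(1-ρ)) ]⁻¹
  Σ = a^0/0! + a^1/1! + a^2/2! = 1.0000 + 0.6355 + 0.2019 = 1.8374
  a^3/(3!(1-ρ)) = 0.2566/(6 × 0.7882) = 0.05426
  P₀ = 1/(1.8374 + 0.05426) = 0.5286
  Lq = P₀·a^3·ρ / (3!(1-ρ)²) = 0.52864 × 0.25661 × 0.21182 / (6 × 0.62122) = 0.007709
  Wq_B = Lq/λ = 0.007709/12.9 = 0.0005976
  W_B = Wq_B + 1/μ = 0.0005976 + 0.04926 = 0.04986

Since W_B = 0.04986 < W_A = 0.05848, Option B (multiple servers) has the shorter time in system.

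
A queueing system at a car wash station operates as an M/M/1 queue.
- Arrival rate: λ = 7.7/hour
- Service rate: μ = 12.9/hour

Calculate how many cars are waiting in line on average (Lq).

ρ = λ/μ = 7.7/12.9 = 0.5969
For M/M/1: Lq = λ²/(μ(μ-λ))
Lq = 59.29/(12.9 × 5.20)
Lq = 0.8839 cars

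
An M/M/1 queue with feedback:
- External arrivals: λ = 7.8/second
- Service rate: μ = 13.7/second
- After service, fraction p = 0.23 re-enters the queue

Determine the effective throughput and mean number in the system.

Effective arrival rate: λ_eff = λ/(1-p) = 7.8/(1-0.23) = 7.8/0.77 = 10.1299
ρ = λ_eff/μ = 10.1299/13.7 = 0.73941
L = ρ/(1-ρ) = 0.73941/(1-0.73941) = 2.8374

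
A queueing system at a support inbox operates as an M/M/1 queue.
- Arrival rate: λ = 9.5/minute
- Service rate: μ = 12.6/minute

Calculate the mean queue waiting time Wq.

First, compute utilization: ρ = λ/μ = 9.5/12.6 = 0.7540
For M/M/1: Wq = λ/(μ(μ-λ))
Wq = 9.5/(12.6 × (12.6-9.5))
Wq = 9.5/(12.6 × 3.10)
Wq = 0.2432 minutes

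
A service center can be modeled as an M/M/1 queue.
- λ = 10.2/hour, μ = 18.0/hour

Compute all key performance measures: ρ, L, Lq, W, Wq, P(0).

Step 1: ρ = λ/μ = 10.2/18.0 = 0.5667
Step 2: L = λ/(μ-λ) = 10.2/7.80 = 1.3077
Step 3: Lq = λ²/(μ(μ-λ)) = 104.04/(18.0×7.80) = 0.7410
Step 4: W = 1/(μ-λ) = 1/7.80 = 0.12821
Step 5: Wq = λ/(μ(μ-λ)) = 10.2/(18.0×7.80) = 0.07265
Step 6: P(0) = 1-ρ = 0.4333
Verify: L = λW = 10.2×0.12821 = 1.3077 ✔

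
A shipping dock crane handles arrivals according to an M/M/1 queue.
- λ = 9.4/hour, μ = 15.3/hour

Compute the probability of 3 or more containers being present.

ρ = λ/μ = 9.4/15.3 = 0.6144
P(N ≥ n) = ρⁿ
P(N ≥ 3) = 0.6144^3
P(N ≥ 3) = 0.2319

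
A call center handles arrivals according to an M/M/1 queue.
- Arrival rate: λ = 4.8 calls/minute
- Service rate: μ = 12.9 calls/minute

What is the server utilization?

Server utilization: ρ = λ/μ
ρ = 4.8/12.9 = 0.3721
The server is busy 37.21% of the time.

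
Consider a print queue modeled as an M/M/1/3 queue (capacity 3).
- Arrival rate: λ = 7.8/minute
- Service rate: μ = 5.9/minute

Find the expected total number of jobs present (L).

ρ = λ/μ = 7.8/5.9 = 1.3220
P₀ = (1-ρ)/(1-ρ^(K+1)) = (1-1.3220)/(1-1.3220^4) = -0.3220/-2.0544 = 0.1567
P_K = P₀×ρ^K = 0.15674 × 1.3220^3 = 0.15674 × 2.3104 = 0.3621
L = ρ[1 - (K+1)ρ^K + Kρ^(K+1)] / [(1-ρ)(1-ρ^(K+1))]
L = 1.3220 × (1 - 4×2.310438 + 3×3.054399) / ((1 - 1.3220) × (1 - 3.054399)) = 1.8415 jobs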